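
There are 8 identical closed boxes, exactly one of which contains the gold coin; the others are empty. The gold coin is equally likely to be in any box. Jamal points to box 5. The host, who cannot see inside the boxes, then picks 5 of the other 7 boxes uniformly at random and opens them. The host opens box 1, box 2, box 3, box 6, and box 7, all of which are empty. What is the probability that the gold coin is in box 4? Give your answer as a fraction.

1/3

Because the host chose which boxes to open without knowing where the gold coin is, the choice is independent of the prize location. Learning that none of the 5 opened boxes holds the gold coin simply rules out those 5 locations and leaves the remaining 3 boxes still equally likely by symmetry.
So P(the gold coin in box 4) = 1/3.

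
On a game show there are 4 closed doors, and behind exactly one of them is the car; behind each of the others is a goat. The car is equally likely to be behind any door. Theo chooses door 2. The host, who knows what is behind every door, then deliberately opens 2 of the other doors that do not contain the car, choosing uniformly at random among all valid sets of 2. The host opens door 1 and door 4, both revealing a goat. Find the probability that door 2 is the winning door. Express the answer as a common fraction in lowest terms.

Condition on the true location of the car.
If it is behind either of doors 1 and 4 (prior 1/4 each): that door was opened and seen not to hold the prize — ruled out; weight (1/4)·0 = 0 each.
If it is behind door 2 (prior 1/4): the host has 3 equally likely choices, so probability 1/3; weight (1/4)·(1/3) = 1/12.
If it is behind door 3 (prior 1/4): the host has no choice, probability 1; weight (1/4)·1 = 1/4.
The weights sum to 1/3.
So P(the car behind door 2 | the host opened door 1 and door 4) = (1/12) / (1/3) = 1/4.

1/4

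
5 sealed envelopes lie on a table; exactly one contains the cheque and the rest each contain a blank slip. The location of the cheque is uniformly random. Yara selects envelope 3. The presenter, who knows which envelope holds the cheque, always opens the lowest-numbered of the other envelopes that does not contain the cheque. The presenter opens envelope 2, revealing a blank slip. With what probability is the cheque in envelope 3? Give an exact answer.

Condition on the true location of the cheque.
If it is in envelope 1 (prior 1/5): envelope 2 is the lowest-numbered option available, probability 1; weight (1/5)·1 = 1/5.
If it is in envelope 2 (prior 1/5): the presenter opened envelope 2, so this case is ruled out; weight (1/5)·0 = 0.
If it is in any of envelopes 3, 4, and 5 (prior 1/5 each): the presenter would have opened envelope 1 instead, probability 0; weight (1/5)·0 = 0 each.
The weights sum to 1/5.
So P(the cheque in envelope 3 | the presenter opened envelope 2) = 0 / (1/5) = 0.

0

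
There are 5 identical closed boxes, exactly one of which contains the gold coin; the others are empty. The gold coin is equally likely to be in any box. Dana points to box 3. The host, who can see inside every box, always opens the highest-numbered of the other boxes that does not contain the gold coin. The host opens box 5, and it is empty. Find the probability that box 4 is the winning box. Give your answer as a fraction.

1/4

Apply Bayes' rule, conditioning on where the gold coin actually is.
If it is in any of boxes 1, 2, 3, and 4 (prior 1/5 each): box 5 is the highest-numbered option available, probability 1; weight (1/5)·1 = 1/5 each.
If it is in box 5 (prior 1/5): the host opened box 5, so this case is ruled out; weight (1/5)·0 = 0.
The weights sum to 4/5.
So P(the gold coin in box 4 | the host opened box 5) = (1/5) / (4/5) = 1/4.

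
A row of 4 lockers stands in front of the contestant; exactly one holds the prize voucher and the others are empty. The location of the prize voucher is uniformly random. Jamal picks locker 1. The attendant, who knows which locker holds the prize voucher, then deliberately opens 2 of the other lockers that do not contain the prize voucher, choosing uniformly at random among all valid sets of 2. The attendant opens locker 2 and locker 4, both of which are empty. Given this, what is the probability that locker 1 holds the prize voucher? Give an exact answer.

Consider each possible location of the prize voucher in turn.
If it is in locker 1 (prior 1/4): the attendant has 3 equally likely choices, so probability 1/3; weight (1/4)·(1/3) = 1/12.
If it is in either of lockers 2 and 4 (prior 1/4 each): that locker was opened and seen not to hold the prize — ruled out; weight (1/4)·0 = 0 each.
If it is in locker 3 (prior 1/4): the attendant has no choice, probability 1; weight (1/4)·1 = 1/4.
The weights sum to 1/3.
So P(the prize voucher in locker 1 | the attendant opened locker 2 and locker 4) = (1/12) / (1/3) = 1/4.

1/4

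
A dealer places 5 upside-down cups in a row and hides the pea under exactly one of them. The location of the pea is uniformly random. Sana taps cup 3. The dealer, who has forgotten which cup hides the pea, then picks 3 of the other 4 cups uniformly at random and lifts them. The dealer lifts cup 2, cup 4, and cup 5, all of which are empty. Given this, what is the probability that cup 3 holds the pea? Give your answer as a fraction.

Because the dealer chose which cups to lift without knowing where the pea is, the choice is independent of the prize location. Learning that none of the 3 opened cups holds the pea simply rules out those 3 locations and leaves the remaining 2 cups still equally likely by symmetry.
So P(the pea under cup 3) = 1/2.

1/2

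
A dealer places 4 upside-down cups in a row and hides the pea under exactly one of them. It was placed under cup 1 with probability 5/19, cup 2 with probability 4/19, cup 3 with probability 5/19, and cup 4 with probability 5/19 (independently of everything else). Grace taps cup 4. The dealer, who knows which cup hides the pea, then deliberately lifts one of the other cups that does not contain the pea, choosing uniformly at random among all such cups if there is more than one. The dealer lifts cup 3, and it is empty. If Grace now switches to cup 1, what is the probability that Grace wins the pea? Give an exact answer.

Apply Bayes' rule, conditioning on where the pea actually is.
If it is under cup 1 (prior 5/19): the dealer has 2 equally likely choices, so probability 1/2; weight (5/19)·(1/2) = 5/38.
If it is under cup 2 (prior 4/19): the dealer has 2 equally likely choices, so probability 1/2; weight (4/19)·(1/2) = 2/19.
If it is under cup 3 (prior 5/19): the dealer opened cup 3, so this case is ruled out; weight (5/19)·0 = 0.
If it is under cup 4 (prior 5/19): the dealer has 3 equally likely choices, so probability 1/3; weight (5/19)·(1/3) = 5/57.
The weights sum to 37/114.
So P(the pea under cup 1 | the dealer opened cup 3) = (5/38) / (37/114) = 15/37.

15/37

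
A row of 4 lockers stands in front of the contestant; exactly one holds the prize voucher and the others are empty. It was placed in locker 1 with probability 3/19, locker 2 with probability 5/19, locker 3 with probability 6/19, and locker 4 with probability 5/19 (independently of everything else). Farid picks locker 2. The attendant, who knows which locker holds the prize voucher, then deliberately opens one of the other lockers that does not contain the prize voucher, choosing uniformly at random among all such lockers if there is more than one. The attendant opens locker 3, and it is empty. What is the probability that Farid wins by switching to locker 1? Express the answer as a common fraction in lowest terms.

Apply Bayes' rule, conditioning on where the prize voucher actually is.
If it is in locker 1 (prior 3/19): the attendant has 2 equally likely choices, so probability 1/2; weight (3/19)·(1/2) = 3/38.
If it is in locker 2 (prior 5/19): the attendant has 3 equally likely choices, so probability 1/3; weight (5/19)·(1/3) = 5/57.
If it is in locker 3 (prior 6/19): the attendant opened locker 3, so this case is ruled out; weight (6/19)·0 = 0.
If it is in locker 4 (prior 5/19): the attendant has 2 equally likely choices, so probability 1/2; weight (5/19)·(1/2) = 5/38.
The weights sum to 17/57.
So P(the prize voucher in locker 1 | the attendant opened locker 3) = (3/38) / (17/57) = 9/34.

9/34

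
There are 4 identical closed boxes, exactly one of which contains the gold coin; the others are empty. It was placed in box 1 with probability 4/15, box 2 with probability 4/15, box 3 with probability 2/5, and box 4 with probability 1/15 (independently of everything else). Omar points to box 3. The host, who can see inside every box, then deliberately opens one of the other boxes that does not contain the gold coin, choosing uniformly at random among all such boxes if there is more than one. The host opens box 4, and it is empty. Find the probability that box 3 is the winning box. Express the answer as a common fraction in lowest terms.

Apply Bayes' rule, conditioning on where the gold coin actually is.
If it is in either of boxes 1 and 2 (prior 4/15 each): the host has 2 equally likely choices, so probability 1/2; weight (4/15)·(1/2) = 2/15 each.
If it is in box 3 (prior 2/5): the host has 3 equally likely choices, so probability 1/3; weight (2/5)·(1/3) = 2/15.
If it is in box 4 (prior 1/15): the host opened box 4, so this case is ruled out; weight (1/15)·0 = 0.
The weights sum to 2/5.
So P(the gold coin in box 3 | the host opened box 4) = (2/15) / (2/5) = 1/3.

1/3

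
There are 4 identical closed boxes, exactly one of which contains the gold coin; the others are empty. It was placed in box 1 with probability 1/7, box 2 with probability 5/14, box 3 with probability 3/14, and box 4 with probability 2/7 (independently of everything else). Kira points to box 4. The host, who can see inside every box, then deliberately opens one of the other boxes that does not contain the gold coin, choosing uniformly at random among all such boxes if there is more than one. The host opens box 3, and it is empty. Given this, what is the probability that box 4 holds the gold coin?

Apply Bayes' rule, conditioning on where the gold coin actually is.
If it is in box 1 (prior 1/7): the host has 2 equally likely choices, so probability 1/2; weight (1/7)·(1/2) = 1/14.
If it is in box 2 (prior 5/14): the host has 2 equally likely choices, so probability 1/2; weight (5/14)·(1/2) = 5/28.
If it is in box 3 (prior 3/14): the host opened box 3, so this case is ruled out; weight (3/14)·0 = 0.
If it is in box 4 (prior 2/7): the host has 3 equally likely choices, so probability 1/3; weight (2/7)·(1/3) = 2/21.
The weights sum to 29/84.
So P(the gold coin in box 4 | the host opened box 3) = (2/21) / (29/84) = 8/29.

8/29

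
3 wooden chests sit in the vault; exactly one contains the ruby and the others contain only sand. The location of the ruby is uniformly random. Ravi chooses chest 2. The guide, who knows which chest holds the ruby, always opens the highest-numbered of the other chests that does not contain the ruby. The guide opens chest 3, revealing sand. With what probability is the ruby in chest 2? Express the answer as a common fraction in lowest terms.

1/2

Condition on the true location of the ruby.
If it is in either of chests 1 and 2 (prior 1/3 each): chest 3 is the highest-numbered option available, probability 1; weight (1/3)·1 = 1/3 each.
If it is in chest 3 (prior 1/3): the guide opened chest 3, so this case is ruled out; weight (1/3)·0 = 0.
The weights sum to 2/3.
So P(the ruby in chest 2 | the guide opened chest 3) = (1/3) / (2/3) = 1/2.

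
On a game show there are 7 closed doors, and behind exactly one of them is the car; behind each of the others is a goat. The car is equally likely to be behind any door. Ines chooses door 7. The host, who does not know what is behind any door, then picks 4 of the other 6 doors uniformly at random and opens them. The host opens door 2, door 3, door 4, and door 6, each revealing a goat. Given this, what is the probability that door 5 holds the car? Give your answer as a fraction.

Apply Bayes' rule, conditioning on where the car actually is.
If it is behind any of doors 1, 5, and 7 (prior 1/7 each): the host picks exactly this set with probability 1/15 regardless, and none is the prize; weight (1/7)·(1/15) = 1/105 each.
If it is behind any of doors 2, 3, 4, and 6 (prior 1/7 each): that door was opened and seen not to hold the prize — ruled out; weight (1/7)·0 = 0 each.
The weights sum to 1/35.
So P(the car behind door 5 | the host opened door 2, door 3, door 4, and door 6) = (1/105) / (1/35) = 1/3.

1/3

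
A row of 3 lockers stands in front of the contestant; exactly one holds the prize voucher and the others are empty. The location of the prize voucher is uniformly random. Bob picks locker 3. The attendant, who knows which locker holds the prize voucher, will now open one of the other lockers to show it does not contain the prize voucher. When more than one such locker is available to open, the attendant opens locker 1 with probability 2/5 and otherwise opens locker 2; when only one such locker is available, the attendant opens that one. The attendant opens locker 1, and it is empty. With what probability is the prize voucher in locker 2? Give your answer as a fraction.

5/7

Apply Bayes' rule, conditioning on where the prize voucher actually is.
If it is in locker 1 (prior 1/3): the attendant opened locker 1, so this case is ruled out; weight (1/3)·0 = 0.
If it is in locker 2 (prior 1/3): only locker 1 is available, probability 1; weight (1/3)·1 = 1/3.
If it is in locker 3 (prior 1/3): locker 1 is available, opened with probability 2/5; weight (1/3)·(2/5) = 2/15.
The weights sum to 7/15.
So P(the prize voucher in locker 2 | the attendant opened locker 1) = (1/3) / (7/15) = 5/7.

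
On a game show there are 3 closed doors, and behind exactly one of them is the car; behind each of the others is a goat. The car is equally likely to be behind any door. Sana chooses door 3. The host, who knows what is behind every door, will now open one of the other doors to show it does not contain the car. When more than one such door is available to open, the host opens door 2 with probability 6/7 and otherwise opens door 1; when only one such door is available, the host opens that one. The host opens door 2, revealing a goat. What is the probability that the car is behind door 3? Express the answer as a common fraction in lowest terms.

Consider each possible location of the car in turn.
If it is behind door 1 (prior 1/3): only door 2 is available, probability 1; weight (1/3)·1 = 1/3.
If it is behind door 2 (prior 1/3): the host opened door 2, so this case is ruled out; weight (1/3)·0 = 0.
If it is behind door 3 (prior 1/3): door 2 is available, opened with probability 6/7; weight (1/3)·(6/7) = 2/7.
The weights sum to 13/21.
So P(the car behind door 3 | the host opened door 2) = (2/7) / (13/21) = 6/13.

6/13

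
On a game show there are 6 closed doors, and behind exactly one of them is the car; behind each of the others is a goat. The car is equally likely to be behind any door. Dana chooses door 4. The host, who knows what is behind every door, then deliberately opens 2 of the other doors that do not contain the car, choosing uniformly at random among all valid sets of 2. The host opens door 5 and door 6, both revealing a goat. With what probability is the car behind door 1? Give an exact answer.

Apply Bayes' rule, conditioning on where the car actually is.
If it is behind any of doors 1, 2, and 3 (prior 1/6 each): the host has 6 equally likely choices, so probability 1/6; weight (1/6)·(1/6) = 1/36 each.
If it is behind door 4 (prior 1/6): the host has 10 equally likely choices, so probability 1/10; weight (1/6)·(1/10) = 1/60.
If it is behind either of doors 5 and 6 (prior 1/6 each): that door was opened and seen not to hold the prize — ruled out; weight (1/6)·0 = 0 each.
The weights sum to 1/10.
So P(the car behind door 1 | the host opened door 5 and door 6) = (1/36) / (1/10) = 5/18.

5/18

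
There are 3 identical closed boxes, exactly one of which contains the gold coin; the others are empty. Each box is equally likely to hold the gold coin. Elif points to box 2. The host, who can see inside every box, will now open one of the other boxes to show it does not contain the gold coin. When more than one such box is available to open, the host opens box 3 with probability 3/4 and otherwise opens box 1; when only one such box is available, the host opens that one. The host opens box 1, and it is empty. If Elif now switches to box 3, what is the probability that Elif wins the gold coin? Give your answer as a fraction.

Condition on the true location of the gold coin.
If it is in box 1 (prior 1/3): the host opened box 1, so this case is ruled out; weight (1/3)·0 = 0.
If it is in box 2 (prior 1/3): box 3 is available but not opened, probability 1/4; weight (1/3)·(1/4) = 1/12.
If it is in box 3 (prior 1/3): only box 1 is available, probability 1; weight (1/3)·1 = 1/3.
The weights sum to 5/12.
So P(the gold coin in box 3 | the host opened box 1) = (1/3) / (5/12) = 4/5.

4/5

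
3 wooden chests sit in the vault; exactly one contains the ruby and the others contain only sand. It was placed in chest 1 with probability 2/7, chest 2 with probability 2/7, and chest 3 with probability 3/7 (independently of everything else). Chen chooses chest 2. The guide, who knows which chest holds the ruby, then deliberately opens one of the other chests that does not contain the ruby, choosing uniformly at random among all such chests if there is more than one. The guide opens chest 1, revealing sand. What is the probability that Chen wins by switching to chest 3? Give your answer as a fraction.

Apply Bayes' rule, conditioning on where the ruby actually is.
If it is in chest 1 (prior 2/7): the guide opened chest 1, so this case is ruled out; weight (2/7)·0 = 0.
If it is in chest 2 (prior 2/7): the guide has 2 equally likely choices, so probability 1/2; weight (2/7)·(1/2) = 1/7.
If it is in chest 3 (prior 3/7): the guide has no choice, probability 1; weight (3/7)·1 = 3/7.
The weights sum to 4/7.
So P(the ruby in chest 3 | the guide opened chest 1) = (3/7) / (4/7) = 3/4.

3/4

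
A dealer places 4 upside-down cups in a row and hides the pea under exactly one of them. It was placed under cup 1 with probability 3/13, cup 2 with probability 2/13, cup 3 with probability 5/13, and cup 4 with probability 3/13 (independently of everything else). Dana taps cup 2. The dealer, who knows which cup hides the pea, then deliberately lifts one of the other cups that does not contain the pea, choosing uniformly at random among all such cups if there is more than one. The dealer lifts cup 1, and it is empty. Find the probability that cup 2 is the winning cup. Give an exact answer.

Consider each possible location of the pea in turn.
If it is under cup 1 (prior 3/13): the dealer opened cup 1, so this case is ruled out; weight (3/13)·0 = 0.
If it is under cup 2 (prior 2/13): the dealer has 3 equally likely choices, so probability 1/3; weight (2/13)·(1/3) = 2/39.
If it is under cup 3 (prior 5/13): the dealer has 2 equally likely choices, so probability 1/2; weight (5/13)·(1/2) = 5/26.
If it is under cup 4 (prior 3/13): the dealer has 2 equally likely choices, so probability 1/2; weight (3/13)·(1/2) = 3/26.
The weights sum to 14/39.
So P(the pea under cup 2 | the dealer opened cup 1) = (2/39) / (14/39) = 1/7.

1/7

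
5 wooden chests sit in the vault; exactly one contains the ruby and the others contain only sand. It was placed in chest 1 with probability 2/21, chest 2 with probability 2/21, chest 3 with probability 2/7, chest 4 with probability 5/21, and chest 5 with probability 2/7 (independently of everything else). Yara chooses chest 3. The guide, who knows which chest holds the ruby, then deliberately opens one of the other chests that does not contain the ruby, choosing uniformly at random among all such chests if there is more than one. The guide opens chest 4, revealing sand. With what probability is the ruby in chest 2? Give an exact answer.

Consider each possible location of the ruby in turn.
If it is in either of chests 1 and 2 (prior 2/21 each): the guide has 3 equally likely choices, so probability 1/3; weight (2/21)·(1/3) = 2/63 each.
If it is in chest 3 (prior 2/7): the guide has 4 equally likely choices, so probability 1/4; weight (2/7)·(1/4) = 1/14.
If it is in chest 4 (prior 5/21): the guide opened chest 4, so this case is ruled out; weight (5/21)·0 = 0.
If it is in chest 5 (prior 2/7): the guide has 3 equally likely choices, so probability 1/3; weight (2/7)·(1/3) = 2/21.
The weights sum to 29/126.
So P(the ruby in chest 2 | the guide opened chest 4) = (2/63) / (29/126) = 4/29.

4/29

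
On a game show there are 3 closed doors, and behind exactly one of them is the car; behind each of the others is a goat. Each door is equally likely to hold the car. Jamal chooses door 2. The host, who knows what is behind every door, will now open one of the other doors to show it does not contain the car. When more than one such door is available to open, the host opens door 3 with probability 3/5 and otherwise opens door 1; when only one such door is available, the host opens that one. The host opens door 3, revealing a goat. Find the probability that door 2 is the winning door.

3/8

Condition on the true location of the car.
If it is behind door 1 (prior 1/3): only door 3 is available, probability 1; weight (1/3)·1 = 1/3.
If it is behind door 2 (prior 1/3): door 3 is available, opened with probability 3/5; weight (1/3)·(3/5) = 1/5.
If it is behind door 3 (prior 1/3): the host opened door 3, so this case is ruled out; weight (1/3)·0 = 0.
The weights sum to 8/15.
So P(the car behind door 2 | the host opened door 3) = (1/5) / (8/15) = 3/8.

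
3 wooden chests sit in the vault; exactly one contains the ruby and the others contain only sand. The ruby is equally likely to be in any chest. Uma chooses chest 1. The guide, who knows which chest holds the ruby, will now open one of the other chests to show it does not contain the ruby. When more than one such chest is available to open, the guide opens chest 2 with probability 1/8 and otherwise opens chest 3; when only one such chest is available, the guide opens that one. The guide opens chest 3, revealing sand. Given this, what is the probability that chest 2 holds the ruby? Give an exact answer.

Apply Bayes' rule, conditioning on where the ruby actually is.
If it is in chest 1 (prior 1/3): chest 2 is available but not opened, probability 7/8; weight (1/3)·(7/8) = 7/24.
If it is in chest 2 (prior 1/3): only chest 3 is available, probability 1; weight (1/3)·1 = 1/3.
If it is in chest 3 (prior 1/3): the guide opened chest 3, so this case is ruled out; weight (1/3)·0 = 0.
The weights sum to 5/8.
So P(the ruby in chest 2 | the guide opened chest 3) = (1/3) / (5/8) = 8/15.

8/15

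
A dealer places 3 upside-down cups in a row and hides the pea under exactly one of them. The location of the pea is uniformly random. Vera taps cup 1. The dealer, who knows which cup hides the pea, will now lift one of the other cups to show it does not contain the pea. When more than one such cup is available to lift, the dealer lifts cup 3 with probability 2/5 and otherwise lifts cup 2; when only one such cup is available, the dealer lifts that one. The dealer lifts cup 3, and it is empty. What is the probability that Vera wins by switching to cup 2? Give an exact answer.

5/7

Consider each possible location of the pea in turn.
If it is under cup 1 (prior 1/3): cup 3 is available, opened with probability 2/5; weight (1/3)·(2/5) = 2/15.
If it is under cup 2 (prior 1/3): only cup 3 is available, probability 1; weight (1/3)·1 = 1/3.
If it is under cup 3 (prior 1/3): the dealer opened cup 3, so this case is ruled out; weight (1/3)·0 = 0.
The weights sum to 7/15.
So P(the pea under cup 2 | the dealer opened cup 3) = (1/3) / (7/15) = 5/7.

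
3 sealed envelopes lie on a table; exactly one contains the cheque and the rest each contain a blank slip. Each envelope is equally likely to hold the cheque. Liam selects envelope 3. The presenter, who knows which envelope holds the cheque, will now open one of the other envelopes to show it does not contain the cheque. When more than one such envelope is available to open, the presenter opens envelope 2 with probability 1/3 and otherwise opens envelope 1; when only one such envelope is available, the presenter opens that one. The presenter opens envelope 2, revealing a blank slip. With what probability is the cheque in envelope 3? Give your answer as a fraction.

1/4

Condition on the true location of the cheque.
If it is in envelope 1 (prior 1/3): only envelope 2 is available, probability 1; weight (1/3)·1 = 1/3.
If it is in envelope 2 (prior 1/3): the presenter opened envelope 2, so this case is ruled out; weight (1/3)·0 = 0.
If it is in envelope 3 (prior 1/3): envelope 2 is available, opened with probability 1/3; weight (1/3)·(1/3) = 1/9.
The weights sum to 4/9.
So P(the cheque in envelope 3 | the presenter opened envelope 2) = (1/9) / (4/9) = 1/4.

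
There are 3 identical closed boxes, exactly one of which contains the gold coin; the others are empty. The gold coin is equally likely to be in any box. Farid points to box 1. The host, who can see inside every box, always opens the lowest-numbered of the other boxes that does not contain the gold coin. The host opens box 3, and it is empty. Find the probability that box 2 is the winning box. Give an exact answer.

1

Condition on the true location of the gold coin.
If it is in box 1 (prior 1/3): the host would have opened box 2 instead, probability 0; weight (1/3)·0 = 0.
If it is in box 2 (prior 1/3): box 3 is the lowest-numbered option available, probability 1; weight (1/3)·1 = 1/3.
If it is in box 3 (prior 1/3): the host opened box 3, so this case is ruled out; weight (1/3)·0 = 0.
The weights sum to 1/3.
So P(the gold coin in box 2 | the host opened box 3) = (1/3) / (1/3) = 1.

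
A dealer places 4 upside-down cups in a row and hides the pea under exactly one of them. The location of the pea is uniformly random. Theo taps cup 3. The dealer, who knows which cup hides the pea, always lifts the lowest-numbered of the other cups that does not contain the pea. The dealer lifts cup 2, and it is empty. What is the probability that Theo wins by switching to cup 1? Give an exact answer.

1

Condition on the true location of the pea.
If it is under cup 1 (prior 1/4): cup 2 is the lowest-numbered option available, probability 1; weight (1/4)·1 = 1/4.
If it is under cup 2 (prior 1/4): the dealer opened cup 2, so this case is ruled out; weight (1/4)·0 = 0.
If it is under either of cups 3 and 4 (prior 1/4 each): the dealer would have opened cup 1 instead, probability 0; weight (1/4)·0 = 0 each.
The weights sum to 1/4.
So P(the pea under cup 1 | the dealer opened cup 2) = (1/4) / (1/4) = 1.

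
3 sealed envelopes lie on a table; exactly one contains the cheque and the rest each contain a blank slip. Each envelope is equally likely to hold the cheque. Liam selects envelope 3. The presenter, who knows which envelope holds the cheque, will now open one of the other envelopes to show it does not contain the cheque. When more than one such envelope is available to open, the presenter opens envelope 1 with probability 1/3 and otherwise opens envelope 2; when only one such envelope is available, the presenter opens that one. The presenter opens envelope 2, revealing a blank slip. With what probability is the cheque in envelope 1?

3/5

Consider each possible location of the cheque in turn.
If it is in envelope 1 (prior 1/3): only envelope 2 is available, probability 1; weight (1/3)·1 = 1/3.
If it is in envelope 2 (prior 1/3): the presenter opened envelope 2, so this case is ruled out; weight (1/3)·0 = 0.
If it is in envelope 3 (prior 1/3): envelope 1 is available but not opened, probability 2/3; weight (1/3)·(2/3) = 2/9.
The weights sum to 5/9.
So P(the cheque in envelope 1 | the presenter opened envelope 2) = (1/3) / (5/9) = 3/5.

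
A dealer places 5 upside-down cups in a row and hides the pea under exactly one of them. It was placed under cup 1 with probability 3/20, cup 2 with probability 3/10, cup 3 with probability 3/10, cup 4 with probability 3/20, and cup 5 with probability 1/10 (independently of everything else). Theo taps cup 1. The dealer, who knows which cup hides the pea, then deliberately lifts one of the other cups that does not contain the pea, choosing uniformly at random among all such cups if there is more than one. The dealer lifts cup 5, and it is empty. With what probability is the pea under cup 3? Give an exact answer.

Consider each possible location of the pea in turn.
If it is under cup 1 (prior 3/20): the dealer has 4 equally likely choices, so probability 1/4; weight (3/20)·(1/4) = 3/80.
If it is under either of cups 2 and 3 (prior 3/10 each): the dealer has 3 equally likely choices, so probability 1/3; weight (3/10)·(1/3) = 1/10 each.
If it is under cup 4 (prior 3/20): the dealer has 3 equally likely choices, so probability 1/3; weight (3/20)·(1/3) = 1/20.
If it is under cup 5 (prior 1/10): the dealer opened cup 5, so this case is ruled out; weight (1/10)·0 = 0.
The weights sum to 23/80.
So P(the pea under cup 3 | the dealer opened cup 5) = (1/10) / (23/80) = 8/23.

8/23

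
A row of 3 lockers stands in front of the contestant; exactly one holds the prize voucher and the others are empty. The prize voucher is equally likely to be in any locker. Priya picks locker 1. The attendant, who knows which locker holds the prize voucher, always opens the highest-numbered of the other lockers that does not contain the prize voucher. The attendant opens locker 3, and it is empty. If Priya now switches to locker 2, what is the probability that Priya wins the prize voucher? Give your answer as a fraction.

1/2

Apply Bayes' rule, conditioning on where the prize voucher actually is.
If it is in either of lockers 1 and 2 (prior 1/3 each): locker 3 is the highest-numbered option available, probability 1; weight (1/3)·1 = 1/3 each.
If it is in locker 3 (prior 1/3): the attendant opened locker 3, so this case is ruled out; weight (1/3)·0 = 0.
The weights sum to 2/3.
So P(the prize voucher in locker 2 | the attendant opened locker 3) = (1/3) / (2/3) = 1/2.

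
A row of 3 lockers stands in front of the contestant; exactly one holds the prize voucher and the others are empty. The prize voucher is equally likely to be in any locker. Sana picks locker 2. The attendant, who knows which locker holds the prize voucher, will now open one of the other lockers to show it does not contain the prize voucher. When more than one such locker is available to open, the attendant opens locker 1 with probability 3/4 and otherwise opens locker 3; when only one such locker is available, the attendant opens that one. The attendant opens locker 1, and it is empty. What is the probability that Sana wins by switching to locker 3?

4/7

Condition on the true location of the prize voucher.
If it is in locker 1 (prior 1/3): the attendant opened locker 1, so this case is ruled out; weight (1/3)·0 = 0.
If it is in locker 2 (prior 1/3): locker 1 is available, opened with probability 3/4; weight (1/3)·(3/4) = 1/4.
If it is in locker 3 (prior 1/3): only locker 1 is available, probability 1; weight (1/3)·1 = 1/3.
The weights sum to 7/12.
So P(the prize voucher in locker 3 | the attendant opened locker 1) = (1/3) / (7/12) = 4/7.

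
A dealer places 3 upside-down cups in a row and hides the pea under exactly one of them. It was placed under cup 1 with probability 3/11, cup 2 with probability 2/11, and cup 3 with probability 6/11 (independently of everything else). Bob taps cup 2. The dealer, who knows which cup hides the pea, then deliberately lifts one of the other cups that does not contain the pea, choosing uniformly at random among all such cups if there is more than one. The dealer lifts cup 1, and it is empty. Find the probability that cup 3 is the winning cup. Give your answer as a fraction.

Apply Bayes' rule, conditioning on where the pea actually is.
If it is under cup 1 (prior 3/11): the dealer opened cup 1, so this case is ruled out; weight (3/11)·0 = 0.
If it is under cup 2 (prior 2/11): the dealer has 2 equally likely choices, so probability 1/2; weight (2/11)·(1/2) = 1/11.
If it is under cup 3 (prior 6/11): the dealer has no choice, probability 1; weight (6/11)·1 = 6/11.
The weights sum to 7/11.
So P(the pea under cup 3 | the dealer opened cup 1) = (6/11) / (7/11) = 6/7.

6/7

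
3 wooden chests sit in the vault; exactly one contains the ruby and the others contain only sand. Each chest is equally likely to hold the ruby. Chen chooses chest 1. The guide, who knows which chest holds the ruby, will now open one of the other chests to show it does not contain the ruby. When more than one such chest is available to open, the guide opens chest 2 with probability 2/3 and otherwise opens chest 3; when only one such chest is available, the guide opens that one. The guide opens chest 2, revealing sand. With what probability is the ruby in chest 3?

Apply Bayes' rule, conditioning on where the ruby actually is.
If it is in chest 1 (prior 1/3): chest 2 is available, opened with probability 2/3; weight (1/3)·(2/3) = 2/9.
If it is in chest 2 (prior 1/3): the guide opened chest 2, so this case is ruled out; weight (1/3)·0 = 0.
If it is in chest 3 (prior 1/3): only chest 2 is available, probability 1; weight (1/3)·1 = 1/3.
The weights sum to 5/9.
So P(the ruby in chest 3 | the guide opened chest 2) = (1/3) / (5/9) = 3/5.

3/5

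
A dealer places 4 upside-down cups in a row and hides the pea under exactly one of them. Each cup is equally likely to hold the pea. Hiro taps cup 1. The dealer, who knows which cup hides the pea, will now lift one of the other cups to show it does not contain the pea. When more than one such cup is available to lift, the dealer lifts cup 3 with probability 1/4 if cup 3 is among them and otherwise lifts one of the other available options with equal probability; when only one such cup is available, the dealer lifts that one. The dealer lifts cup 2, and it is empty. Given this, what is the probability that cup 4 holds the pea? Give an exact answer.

6/13

Condition on the true location of the pea.
If it is under cup 1 (prior 1/4): cup 3 is available but not opened; cup 2 gets probability (1 − 1/4)/2 = 3/8; weight (1/4)·(3/8) = 3/32.
If it is under cup 2 (prior 1/4): the dealer opened cup 2, so this case is ruled out; weight (1/4)·0 = 0.
If it is under cup 3 (prior 1/4): cup 3 holds the prize so is unavailable; the dealer chooses uniformly among the 2 others, probability 1/2; weight (1/4)·(1/2) = 1/8.
If it is under cup 4 (prior 1/4): cup 3 is available but not opened, probability 3/4; weight (1/4)·(3/4) = 3/16.
The weights sum to 13/32.
So P(the pea under cup 4 | the dealer opened cup 2) = (3/16) / (13/32) = 6/13.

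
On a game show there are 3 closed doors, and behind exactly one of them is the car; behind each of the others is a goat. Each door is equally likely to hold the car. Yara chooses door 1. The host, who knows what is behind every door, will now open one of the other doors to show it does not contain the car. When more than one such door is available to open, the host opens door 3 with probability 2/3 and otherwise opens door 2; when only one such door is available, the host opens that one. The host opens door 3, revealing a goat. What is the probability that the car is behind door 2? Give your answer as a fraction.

Apply Bayes' rule, conditioning on where the car actually is.
If it is behind door 1 (prior 1/3): door 3 is available, opened with probability 2/3; weight (1/3)·(2/3) = 2/9.
If it is behind door 2 (prior 1/3): only door 3 is available, probability 1; weight (1/3)·1 = 1/3.
If it is behind door 3 (prior 1/3): the host opened door 3, so this case is ruled out; weight (1/3)·0 = 0.
The weights sum to 5/9.
So P(the car behind door 2 | the host opened door 3) = (1/3) / (5/9) = 3/5.

3/5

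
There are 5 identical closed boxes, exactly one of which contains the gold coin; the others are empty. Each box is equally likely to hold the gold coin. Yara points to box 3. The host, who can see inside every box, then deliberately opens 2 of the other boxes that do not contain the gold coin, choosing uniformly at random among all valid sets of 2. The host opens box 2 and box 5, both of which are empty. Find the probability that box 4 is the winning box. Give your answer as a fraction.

2/5

Apply Bayes' rule, conditioning on where the gold coin actually is.
If it is in either of boxes 1 and 4 (prior 1/5 each): the host has 3 equally likely choices, so probability 1/3; weight (1/5)·(1/3) = 1/15 each.
If it is in either of boxes 2 and 5 (prior 1/5 each): that box was opened and seen not to hold the prize — ruled out; weight (1/5)·0 = 0 each.
If it is in box 3 (prior 1/5): the host has 6 equally likely choices, so probability 1/6; weight (1/5)·(1/6) = 1/30.
The weights sum to 1/6.
So P(the gold coin in box 4 | the host opened box 2 and box 5) = (1/15) / (1/6) = 2/5.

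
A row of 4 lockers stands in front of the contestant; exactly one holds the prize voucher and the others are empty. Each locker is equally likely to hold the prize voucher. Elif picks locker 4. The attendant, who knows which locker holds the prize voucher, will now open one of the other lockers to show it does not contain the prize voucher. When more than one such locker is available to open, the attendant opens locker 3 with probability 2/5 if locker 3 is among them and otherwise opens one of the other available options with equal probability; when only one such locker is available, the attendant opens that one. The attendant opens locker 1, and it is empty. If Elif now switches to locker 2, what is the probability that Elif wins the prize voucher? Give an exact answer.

Apply Bayes' rule, conditioning on where the prize voucher actually is.
If it is in locker 1 (prior 1/4): the attendant opened locker 1, so this case is ruled out; weight (1/4)·0 = 0.
If it is in locker 2 (prior 1/4): locker 3 is available but not opened, probability 3/5; weight (1/4)·(3/5) = 3/20.
If it is in locker 3 (prior 1/4): locker 3 holds the prize so is unavailable; the attendant chooses uniformly among the 2 others, probability 1/2; weight (1/4)·(1/2) = 1/8.
If it is in locker 4 (prior 1/4): locker 3 is available but not opened; locker 1 gets probability (1 − 2/5)/2 = 3/10; weight (1/4)·(3/10) = 3/40.
The weights sum to 7/20.
So P(the prize voucher in locker 2 | the attendant opened locker 1) = (3/20) / (7/20) = 3/7.

3/7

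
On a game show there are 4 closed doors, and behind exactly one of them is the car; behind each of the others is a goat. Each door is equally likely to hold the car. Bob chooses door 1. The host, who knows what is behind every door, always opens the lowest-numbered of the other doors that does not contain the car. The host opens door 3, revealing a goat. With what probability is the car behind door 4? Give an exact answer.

0

Consider each possible location of the car in turn.
If it is behind either of doors 1 and 4 (prior 1/4 each): the host would have opened door 2 instead, probability 0; weight (1/4)·0 = 0 each.
If it is behind door 2 (prior 1/4): door 3 is the lowest-numbered option available, probability 1; weight (1/4)·1 = 1/4.
If it is behind door 3 (prior 1/4): the host opened door 3, so this case is ruled out; weight (1/4)·0 = 0.
The weights sum to 1/4.
So P(the car behind door 4 | the host opened door 3) = 0 / (1/4) = 0.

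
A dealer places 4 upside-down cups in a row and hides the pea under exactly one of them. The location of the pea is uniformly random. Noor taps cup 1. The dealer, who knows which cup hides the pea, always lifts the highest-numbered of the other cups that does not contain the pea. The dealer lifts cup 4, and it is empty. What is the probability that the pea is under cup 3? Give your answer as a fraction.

Apply Bayes' rule, conditioning on where the pea actually is.
If it is under any of cups 1, 2, and 3 (prior 1/4 each): cup 4 is the highest-numbered option available, probability 1; weight (1/4)·1 = 1/4 each.
If it is under cup 4 (prior 1/4): the dealer opened cup 4, so this case is ruled out; weight (1/4)·0 = 0.
The weights sum to 3/4.
So P(the pea under cup 3 | the dealer opened cup 4) = (1/4) / (3/4) = 1/3.

1/3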